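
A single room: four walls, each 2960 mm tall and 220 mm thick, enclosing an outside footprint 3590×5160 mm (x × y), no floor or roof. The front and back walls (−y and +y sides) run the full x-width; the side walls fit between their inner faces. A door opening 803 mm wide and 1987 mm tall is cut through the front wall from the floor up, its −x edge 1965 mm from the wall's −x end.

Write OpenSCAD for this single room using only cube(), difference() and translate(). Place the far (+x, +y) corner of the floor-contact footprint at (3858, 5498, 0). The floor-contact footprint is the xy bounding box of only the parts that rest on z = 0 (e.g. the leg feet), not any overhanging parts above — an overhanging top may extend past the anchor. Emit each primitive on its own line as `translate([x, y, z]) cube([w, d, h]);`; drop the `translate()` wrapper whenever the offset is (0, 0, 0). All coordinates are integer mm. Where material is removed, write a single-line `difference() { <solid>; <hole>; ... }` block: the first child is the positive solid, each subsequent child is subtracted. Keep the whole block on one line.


difference() { translate([268, 338, 0]) cube([3590, 220, 2960]); translate([2233, 338, 0]) cube([803, 220, 1987]); }
translate([268, 5278, 0]) cube([3590, 220, 2960]);
translate([268, 558, 0]) cube([220, 4720, 2960]);
translate([3638, 558, 0]) cube([220, 4720, 2960]);


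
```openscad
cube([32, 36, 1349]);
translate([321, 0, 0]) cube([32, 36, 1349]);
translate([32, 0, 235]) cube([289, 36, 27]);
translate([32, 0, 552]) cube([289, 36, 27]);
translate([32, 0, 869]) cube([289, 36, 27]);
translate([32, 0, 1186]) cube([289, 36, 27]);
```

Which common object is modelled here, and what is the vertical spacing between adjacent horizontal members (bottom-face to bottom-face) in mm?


A ladder. The rung spacing is 317 mm.

Two tall 32×36 posts with 4 short bars between them — a ladder. Adjacent rungs sit at z = 235 and z = 552, so the spacing is 552 − 235 = 317 mm.


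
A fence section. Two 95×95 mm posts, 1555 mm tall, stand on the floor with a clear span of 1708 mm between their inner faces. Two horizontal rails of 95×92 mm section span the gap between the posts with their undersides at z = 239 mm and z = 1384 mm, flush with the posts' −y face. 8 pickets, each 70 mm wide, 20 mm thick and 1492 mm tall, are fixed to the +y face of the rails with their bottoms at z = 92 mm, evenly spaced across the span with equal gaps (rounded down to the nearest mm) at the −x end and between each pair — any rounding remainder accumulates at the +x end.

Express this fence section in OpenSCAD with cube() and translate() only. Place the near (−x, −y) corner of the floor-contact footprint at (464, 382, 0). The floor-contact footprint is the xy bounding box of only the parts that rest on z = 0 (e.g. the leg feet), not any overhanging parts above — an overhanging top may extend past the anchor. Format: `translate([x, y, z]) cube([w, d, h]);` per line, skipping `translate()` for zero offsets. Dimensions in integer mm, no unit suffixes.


translate([464, 382, 0]) cube([95, 95, 1555]);
translate([2267, 382, 0]) cube([95, 95, 1555]);
translate([559, 382, 239]) cube([1708, 95, 92]);
translate([559, 382, 1384]) cube([1708, 95, 92]);
translate([686, 477, 92]) cube([70, 20, 1492]);
translate([883, 477, 92]) cube([70, 20, 1492]);
translate([1080, 477, 92]) cube([70, 20, 1492]);
translate([1277, 477, 92]) cube([70, 20, 1492]);
translate([1474, 477, 92]) cube([70, 20, 1492]);
translate([1671, 477, 92]) cube([70, 20, 1492]);
translate([1868, 477, 92]) cube([70, 20, 1492]);
translate([2065, 477, 92]) cube([70, 20, 1492]);


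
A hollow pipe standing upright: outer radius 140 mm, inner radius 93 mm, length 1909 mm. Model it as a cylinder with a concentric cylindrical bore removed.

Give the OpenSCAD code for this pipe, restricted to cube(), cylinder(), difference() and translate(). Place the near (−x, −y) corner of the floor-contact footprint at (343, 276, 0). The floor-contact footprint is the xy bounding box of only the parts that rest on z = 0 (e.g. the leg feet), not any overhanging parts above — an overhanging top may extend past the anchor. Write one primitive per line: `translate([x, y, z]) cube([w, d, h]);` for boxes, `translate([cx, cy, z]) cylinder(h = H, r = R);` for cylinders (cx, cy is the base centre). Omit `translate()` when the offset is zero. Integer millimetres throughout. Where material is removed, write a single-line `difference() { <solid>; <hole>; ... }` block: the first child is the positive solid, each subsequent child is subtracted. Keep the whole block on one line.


difference() { translate([483, 416, 0]) cylinder(h = 1909, r = 140); translate([483, 416, 0]) cylinder(h = 1909, r = 93); }


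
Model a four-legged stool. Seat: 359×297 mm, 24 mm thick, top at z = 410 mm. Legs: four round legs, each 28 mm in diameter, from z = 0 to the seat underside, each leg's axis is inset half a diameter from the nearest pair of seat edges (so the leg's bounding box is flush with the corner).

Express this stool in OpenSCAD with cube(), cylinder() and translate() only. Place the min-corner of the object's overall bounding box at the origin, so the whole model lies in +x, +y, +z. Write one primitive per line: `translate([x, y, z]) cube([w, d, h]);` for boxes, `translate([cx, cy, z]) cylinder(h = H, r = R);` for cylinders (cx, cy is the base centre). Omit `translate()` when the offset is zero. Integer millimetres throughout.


// leg_h = 410 - 24 = 386
translate([0, 0, 386]) cube([359, 297, 24]);
translate([14, 14, 0]) cylinder(h = 386, r = 14);
translate([345, 14, 0]) cylinder(h = 386, r = 14);
translate([14, 283, 0]) cylinder(h = 386, r = 14);
translate([345, 283, 0]) cylinder(h = 386, r = 14);


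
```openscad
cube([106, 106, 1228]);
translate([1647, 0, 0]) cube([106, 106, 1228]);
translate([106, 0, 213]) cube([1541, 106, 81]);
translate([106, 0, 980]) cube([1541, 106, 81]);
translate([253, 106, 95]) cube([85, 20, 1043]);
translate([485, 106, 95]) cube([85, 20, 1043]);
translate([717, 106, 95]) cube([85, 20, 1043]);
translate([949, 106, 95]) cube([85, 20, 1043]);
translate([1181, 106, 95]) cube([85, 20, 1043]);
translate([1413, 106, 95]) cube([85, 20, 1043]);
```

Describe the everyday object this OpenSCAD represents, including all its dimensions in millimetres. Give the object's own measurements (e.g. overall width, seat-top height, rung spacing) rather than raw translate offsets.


A fence section. Two 106×106 mm posts, 1228 mm tall, stand on the floor with a clear span of 1541 mm between their inner faces. Two horizontal rails of 106×81 mm section span the gap between the posts with their undersides at z = 213 mm and z = 980 mm, flush with the posts' −y face. 6 pickets, each 85 mm wide, 20 mm thick and 1043 mm tall, are fixed to the +y face of the rails with their bottoms at z = 95 mm, spaced across the span with a 147 mm gap after the −x post and between neighbouring pickets, with 149 mm left before the +x post.


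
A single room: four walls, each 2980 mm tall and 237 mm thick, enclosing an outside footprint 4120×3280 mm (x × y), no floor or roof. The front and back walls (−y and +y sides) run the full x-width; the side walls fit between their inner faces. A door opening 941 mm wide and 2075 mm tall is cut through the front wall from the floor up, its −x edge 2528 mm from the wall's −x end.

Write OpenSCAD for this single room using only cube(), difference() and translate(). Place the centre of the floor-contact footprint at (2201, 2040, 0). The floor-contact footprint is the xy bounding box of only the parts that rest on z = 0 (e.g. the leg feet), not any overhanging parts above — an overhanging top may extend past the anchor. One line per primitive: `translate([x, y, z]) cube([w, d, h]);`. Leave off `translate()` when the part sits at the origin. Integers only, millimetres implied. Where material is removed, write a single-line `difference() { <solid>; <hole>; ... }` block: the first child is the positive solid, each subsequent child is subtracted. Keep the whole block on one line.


difference() { translate([141, 400, 0]) cube([4120, 237, 2980]); translate([2669, 400, 0]) cube([941, 237, 2075]); }
translate([141, 3443, 0]) cube([4120, 237, 2980]);
translate([141, 637, 0]) cube([237, 2806, 2980]);
translate([4024, 637, 0]) cube([237, 2806, 2980]);


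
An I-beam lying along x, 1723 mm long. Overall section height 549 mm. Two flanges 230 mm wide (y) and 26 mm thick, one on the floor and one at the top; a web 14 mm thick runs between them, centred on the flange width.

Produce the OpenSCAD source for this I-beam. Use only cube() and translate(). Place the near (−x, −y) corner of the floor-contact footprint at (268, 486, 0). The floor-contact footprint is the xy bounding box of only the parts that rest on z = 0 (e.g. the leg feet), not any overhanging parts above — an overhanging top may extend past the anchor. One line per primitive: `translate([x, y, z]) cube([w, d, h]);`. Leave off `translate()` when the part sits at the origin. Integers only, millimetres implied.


translate([268, 486, 0]) cube([1723, 230, 26]);
translate([268, 594, 26]) cube([1723, 14, 497]);
translate([268, 486, 523]) cube([1723, 230, 26]);


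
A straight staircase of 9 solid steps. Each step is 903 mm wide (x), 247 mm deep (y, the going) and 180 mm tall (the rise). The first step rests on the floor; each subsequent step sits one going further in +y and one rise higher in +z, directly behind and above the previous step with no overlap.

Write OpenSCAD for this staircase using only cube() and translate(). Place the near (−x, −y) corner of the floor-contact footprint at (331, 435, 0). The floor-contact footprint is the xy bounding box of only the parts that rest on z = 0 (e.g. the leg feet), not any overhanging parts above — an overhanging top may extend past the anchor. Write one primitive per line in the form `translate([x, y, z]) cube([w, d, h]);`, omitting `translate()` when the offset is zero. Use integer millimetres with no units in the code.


translate([331, 435, 0]) cube([903, 247, 180]);
translate([331, 682, 180]) cube([903, 247, 180]);
translate([331, 929, 360]) cube([903, 247, 180]);
translate([331, 1176, 540]) cube([903, 247, 180]);
translate([331, 1423, 720]) cube([903, 247, 180]);
translate([331, 1670, 900]) cube([903, 247, 180]);
translate([331, 1917, 1080]) cube([903, 247, 180]);
translate([331, 2164, 1260]) cube([903, 247, 180]);
translate([331, 2411, 1440]) cube([903, 247, 180]);


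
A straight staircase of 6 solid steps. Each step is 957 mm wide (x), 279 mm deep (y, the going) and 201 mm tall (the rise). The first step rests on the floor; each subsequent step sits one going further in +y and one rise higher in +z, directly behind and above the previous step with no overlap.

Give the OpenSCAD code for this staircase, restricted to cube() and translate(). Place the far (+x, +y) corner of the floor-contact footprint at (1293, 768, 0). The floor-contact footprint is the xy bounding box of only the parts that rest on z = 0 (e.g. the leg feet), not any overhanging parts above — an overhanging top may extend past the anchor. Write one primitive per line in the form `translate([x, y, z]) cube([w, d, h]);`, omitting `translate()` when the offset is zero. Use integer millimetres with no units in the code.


translate([336, 489, 0]) cube([957, 279, 201]);
translate([336, 768, 201]) cube([957, 279, 201]);
translate([336, 1047, 402]) cube([957, 279, 201]);
translate([336, 1326, 603]) cube([957, 279, 201]);
translate([336, 1605, 804]) cube([957, 279, 201]);
translate([336, 1884, 1005]) cube([957, 279, 201]);


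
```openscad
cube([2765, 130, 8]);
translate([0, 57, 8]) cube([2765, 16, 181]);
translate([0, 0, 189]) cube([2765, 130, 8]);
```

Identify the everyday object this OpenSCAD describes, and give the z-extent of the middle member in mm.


An I-beam. The web height is 181 mm.

Two wide flanges with a thin centred web — an I-beam. Overall 197 mm minus two 8 mm flanges gives a web of 197 − 2·8 = 181 mm.


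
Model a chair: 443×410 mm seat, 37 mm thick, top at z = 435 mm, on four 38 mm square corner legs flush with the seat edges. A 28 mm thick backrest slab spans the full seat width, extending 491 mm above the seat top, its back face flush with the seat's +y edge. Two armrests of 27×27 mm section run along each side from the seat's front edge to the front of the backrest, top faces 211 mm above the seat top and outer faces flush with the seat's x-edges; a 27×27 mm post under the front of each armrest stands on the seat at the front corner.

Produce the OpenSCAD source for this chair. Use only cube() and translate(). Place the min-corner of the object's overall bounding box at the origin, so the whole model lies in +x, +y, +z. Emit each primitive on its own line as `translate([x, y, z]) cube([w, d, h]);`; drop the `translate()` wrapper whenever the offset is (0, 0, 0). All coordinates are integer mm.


translate([0, 0, 398]) cube([443, 410, 37]);
cube([38, 38, 398]);
translate([405, 0, 0]) cube([38, 38, 398]);
translate([0, 372, 0]) cube([38, 38, 398]);
translate([405, 372, 0]) cube([38, 38, 398]);
translate([0, 382, 435]) cube([443, 28, 491]);
translate([0, 0, 619]) cube([27, 382, 27]);
translate([416, 0, 619]) cube([27, 382, 27]);
translate([0, 0, 435]) cube([27, 27, 184]);
translate([416, 0, 435]) cube([27, 27, 184]);


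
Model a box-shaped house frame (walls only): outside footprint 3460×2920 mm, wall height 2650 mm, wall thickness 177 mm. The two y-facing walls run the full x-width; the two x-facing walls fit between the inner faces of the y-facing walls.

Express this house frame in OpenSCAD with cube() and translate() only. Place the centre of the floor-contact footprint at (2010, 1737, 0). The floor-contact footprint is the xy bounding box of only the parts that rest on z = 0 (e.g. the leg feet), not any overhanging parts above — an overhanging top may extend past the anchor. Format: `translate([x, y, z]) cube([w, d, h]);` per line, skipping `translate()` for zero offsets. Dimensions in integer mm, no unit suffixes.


translate([280, 277, 0]) cube([3460, 177, 2650]);
translate([280, 3020, 0]) cube([3460, 177, 2650]);
translate([280, 454, 0]) cube([177, 2566, 2650]);
translate([3563, 454, 0]) cube([177, 2566, 2650]);


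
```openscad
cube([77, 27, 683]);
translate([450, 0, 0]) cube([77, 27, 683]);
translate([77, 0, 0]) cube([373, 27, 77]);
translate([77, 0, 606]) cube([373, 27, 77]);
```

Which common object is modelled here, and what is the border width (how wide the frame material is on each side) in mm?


A picture frame. The border width is 77 mm.

Four thin pieces enclosing a rectangular opening — a picture frame. The two full-height stiles are 683 mm tall; the top rail sits at z = 606 and is 77 mm tall, so the border above the opening is 683 − 606 = 77 mm, matching the stile x-width.


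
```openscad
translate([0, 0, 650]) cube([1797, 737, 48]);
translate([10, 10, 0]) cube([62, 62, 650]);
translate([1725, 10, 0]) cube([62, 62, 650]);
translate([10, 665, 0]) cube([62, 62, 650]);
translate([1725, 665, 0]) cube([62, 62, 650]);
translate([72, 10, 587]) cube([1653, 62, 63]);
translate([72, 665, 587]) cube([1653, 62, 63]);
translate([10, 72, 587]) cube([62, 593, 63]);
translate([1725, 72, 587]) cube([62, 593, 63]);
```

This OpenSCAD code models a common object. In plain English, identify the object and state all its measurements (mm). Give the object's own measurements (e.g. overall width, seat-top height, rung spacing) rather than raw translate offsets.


A table: top 1797 mm (x) × 737 mm (y), 48 mm thick, upper face at z = 698 mm, on four 62×62 mm square legs, each inset 10 mm from the nearest pair of top edges from z = 0 to the bottom of the top. Four apron rails, 62 mm thick and 63 mm tall, run between adjacent legs with their top edges flush with the underside of the top and their outer faces flush with the legs' outer faces.


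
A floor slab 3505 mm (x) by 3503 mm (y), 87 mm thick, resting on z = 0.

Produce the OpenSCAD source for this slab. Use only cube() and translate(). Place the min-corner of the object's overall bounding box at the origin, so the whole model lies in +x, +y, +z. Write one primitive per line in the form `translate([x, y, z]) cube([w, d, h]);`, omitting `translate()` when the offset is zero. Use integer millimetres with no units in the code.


cube([3505, 3503, 87]);


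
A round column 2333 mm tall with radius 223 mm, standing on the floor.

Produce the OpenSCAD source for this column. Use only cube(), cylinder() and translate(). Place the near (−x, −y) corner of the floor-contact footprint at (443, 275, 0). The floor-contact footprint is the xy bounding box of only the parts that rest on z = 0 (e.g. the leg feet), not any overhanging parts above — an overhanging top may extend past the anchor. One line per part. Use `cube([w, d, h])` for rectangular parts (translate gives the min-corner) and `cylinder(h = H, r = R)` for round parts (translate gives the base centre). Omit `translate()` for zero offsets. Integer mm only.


translate([666, 498, 0]) cylinder(h = 2333, r = 223);


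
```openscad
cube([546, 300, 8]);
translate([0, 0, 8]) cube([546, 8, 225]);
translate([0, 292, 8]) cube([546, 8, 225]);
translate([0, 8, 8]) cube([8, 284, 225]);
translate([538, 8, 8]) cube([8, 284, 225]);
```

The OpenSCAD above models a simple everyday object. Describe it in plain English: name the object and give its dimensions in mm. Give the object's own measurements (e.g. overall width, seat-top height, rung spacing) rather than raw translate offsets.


An open-topped rectangular box: outside dimensions 546×300×233 mm, with a uniform wall and base thickness of 8 mm. The base is a full 546×300 slab on the floor; four walls sit on top of the base. The front and back walls (the −y and +y sides) span the full width; the two side walls fit between them.


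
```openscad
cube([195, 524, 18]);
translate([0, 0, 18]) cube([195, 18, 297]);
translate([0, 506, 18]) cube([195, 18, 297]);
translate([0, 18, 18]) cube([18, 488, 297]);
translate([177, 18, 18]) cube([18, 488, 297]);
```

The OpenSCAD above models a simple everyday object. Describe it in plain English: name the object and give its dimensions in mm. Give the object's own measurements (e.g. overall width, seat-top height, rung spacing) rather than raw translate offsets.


An open-topped rectangular box: outside dimensions 195×524×315 mm, with a uniform wall and base thickness of 18 mm. The base is a full 195×524 slab on the floor; four walls sit on top of the base. The front and back walls (the −y and +y sides) span the full width; the two side walls fit between them.


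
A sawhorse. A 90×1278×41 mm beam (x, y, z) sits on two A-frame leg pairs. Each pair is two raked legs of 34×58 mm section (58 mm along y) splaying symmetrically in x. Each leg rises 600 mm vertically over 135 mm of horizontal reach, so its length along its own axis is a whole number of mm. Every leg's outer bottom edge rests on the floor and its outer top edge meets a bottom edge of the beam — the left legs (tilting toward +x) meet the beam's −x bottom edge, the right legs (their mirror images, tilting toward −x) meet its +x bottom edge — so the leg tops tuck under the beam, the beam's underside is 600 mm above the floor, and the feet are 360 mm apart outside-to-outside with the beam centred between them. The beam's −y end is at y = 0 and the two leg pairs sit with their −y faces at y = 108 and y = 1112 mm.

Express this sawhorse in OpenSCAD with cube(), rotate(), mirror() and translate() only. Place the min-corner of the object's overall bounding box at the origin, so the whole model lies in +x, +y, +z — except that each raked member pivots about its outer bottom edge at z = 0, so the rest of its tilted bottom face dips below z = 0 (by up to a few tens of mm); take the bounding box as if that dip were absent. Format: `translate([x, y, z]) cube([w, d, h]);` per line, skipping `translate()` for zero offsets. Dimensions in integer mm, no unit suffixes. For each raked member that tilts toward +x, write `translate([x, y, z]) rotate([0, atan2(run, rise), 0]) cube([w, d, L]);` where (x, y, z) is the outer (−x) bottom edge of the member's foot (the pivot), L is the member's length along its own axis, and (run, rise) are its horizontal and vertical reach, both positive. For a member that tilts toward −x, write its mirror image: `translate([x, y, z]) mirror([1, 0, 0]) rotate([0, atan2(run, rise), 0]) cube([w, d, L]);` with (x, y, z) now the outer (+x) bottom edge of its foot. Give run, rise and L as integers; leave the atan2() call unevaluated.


translate([135, 0, 600]) cube([90, 1278, 41]);
translate([0, 108, 0]) rotate([0, atan2(135, 600), 0]) cube([34, 58, 615]);
translate([360, 108, 0]) mirror([1, 0, 0]) rotate([0, atan2(135, 600), 0]) cube([34, 58, 615]);
translate([0, 1112, 0]) rotate([0, atan2(135, 600), 0]) cube([34, 58, 615]);
translate([360, 1112, 0]) mirror([1, 0, 0]) rotate([0, atan2(135, 600), 0]) cube([34, 58, 615]);


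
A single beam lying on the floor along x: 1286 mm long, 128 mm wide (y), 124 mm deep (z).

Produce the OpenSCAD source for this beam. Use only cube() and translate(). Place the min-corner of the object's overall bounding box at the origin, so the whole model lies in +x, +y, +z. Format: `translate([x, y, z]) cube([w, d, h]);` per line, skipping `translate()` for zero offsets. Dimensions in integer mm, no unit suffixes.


cube([1286, 128, 124]);


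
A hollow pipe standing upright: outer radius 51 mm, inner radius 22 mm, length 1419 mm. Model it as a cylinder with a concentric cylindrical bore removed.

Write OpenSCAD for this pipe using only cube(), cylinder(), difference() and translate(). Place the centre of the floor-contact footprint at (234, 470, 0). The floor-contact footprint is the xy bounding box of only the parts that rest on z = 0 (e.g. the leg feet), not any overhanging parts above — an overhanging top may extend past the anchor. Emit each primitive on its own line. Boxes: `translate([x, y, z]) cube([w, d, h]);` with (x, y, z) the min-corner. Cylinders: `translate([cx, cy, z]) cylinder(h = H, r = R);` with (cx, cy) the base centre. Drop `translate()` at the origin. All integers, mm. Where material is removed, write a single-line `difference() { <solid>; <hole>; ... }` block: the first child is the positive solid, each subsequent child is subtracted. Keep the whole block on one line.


difference() { translate([234, 470, 0]) cylinder(h = 1419, r = 51); translate([234, 470, 0]) cylinder(h = 1419, r = 22); }


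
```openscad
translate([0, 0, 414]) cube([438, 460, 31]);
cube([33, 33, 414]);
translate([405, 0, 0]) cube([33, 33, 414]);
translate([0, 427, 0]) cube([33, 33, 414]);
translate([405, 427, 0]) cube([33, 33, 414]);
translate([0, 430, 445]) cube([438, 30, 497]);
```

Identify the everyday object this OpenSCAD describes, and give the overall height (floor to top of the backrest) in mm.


A chair. The overall height is 942 mm.

A slab on four corner posts with a tall panel at the back — a chair. The seat slab sits at z = 414 with thickness 31, and the 497 mm backrest starts at the seat top, so the overall height is 414 + 31 + 497 = 942 mm.


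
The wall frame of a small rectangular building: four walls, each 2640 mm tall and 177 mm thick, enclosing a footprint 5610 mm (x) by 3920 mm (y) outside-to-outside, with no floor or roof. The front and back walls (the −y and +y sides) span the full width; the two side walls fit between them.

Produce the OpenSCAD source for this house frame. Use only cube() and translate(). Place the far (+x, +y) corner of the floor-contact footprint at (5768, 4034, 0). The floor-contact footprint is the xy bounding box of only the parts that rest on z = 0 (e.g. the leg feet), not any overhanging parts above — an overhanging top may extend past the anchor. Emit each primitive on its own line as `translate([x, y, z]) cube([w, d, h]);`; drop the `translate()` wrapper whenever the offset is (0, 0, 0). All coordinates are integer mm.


translate([158, 114, 0]) cube([5610, 177, 2640]);
translate([158, 3857, 0]) cube([5610, 177, 2640]);
translate([158, 291, 0]) cube([177, 3566, 2640]);
translate([5591, 291, 0]) cube([177, 3566, 2640]);


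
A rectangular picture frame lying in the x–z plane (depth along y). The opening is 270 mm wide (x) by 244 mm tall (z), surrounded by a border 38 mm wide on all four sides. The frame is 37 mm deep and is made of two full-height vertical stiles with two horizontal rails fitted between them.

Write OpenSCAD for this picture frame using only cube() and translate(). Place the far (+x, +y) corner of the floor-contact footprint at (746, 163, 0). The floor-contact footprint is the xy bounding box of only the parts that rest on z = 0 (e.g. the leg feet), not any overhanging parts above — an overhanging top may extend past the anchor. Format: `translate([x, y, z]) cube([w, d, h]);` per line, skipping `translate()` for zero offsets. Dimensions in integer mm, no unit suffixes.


translate([400, 126, 0]) cube([38, 37, 320]);
translate([708, 126, 0]) cube([38, 37, 320]);
translate([438, 126, 0]) cube([270, 37, 38]);
translate([438, 126, 282]) cube([270, 37, 38]);


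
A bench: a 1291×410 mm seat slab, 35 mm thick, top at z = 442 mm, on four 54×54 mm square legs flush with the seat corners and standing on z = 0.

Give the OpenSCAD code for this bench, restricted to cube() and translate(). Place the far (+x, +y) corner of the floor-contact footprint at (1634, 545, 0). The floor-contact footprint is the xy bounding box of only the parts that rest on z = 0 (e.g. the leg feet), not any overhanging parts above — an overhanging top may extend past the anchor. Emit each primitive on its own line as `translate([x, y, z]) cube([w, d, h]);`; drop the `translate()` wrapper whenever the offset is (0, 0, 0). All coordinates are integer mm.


// leg_h = 442 − 35 = 407
translate([343, 135, 407]) cube([1291, 410, 35]);
translate([343, 135, 0]) cube([54, 54, 407]);
translate([343, 491, 0]) cube([54, 54, 407]);
translate([1580, 135, 0]) cube([54, 54, 407]);
translate([1580, 491, 0]) cube([54, 54, 407]);


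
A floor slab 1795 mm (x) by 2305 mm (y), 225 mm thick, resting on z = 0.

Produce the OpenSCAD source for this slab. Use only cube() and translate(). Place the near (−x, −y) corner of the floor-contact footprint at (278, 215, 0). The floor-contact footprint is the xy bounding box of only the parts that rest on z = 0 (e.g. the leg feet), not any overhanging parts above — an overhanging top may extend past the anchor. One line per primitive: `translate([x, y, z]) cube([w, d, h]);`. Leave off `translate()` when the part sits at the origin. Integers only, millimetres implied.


translate([278, 215, 0]) cube([1795, 2305, 225]);


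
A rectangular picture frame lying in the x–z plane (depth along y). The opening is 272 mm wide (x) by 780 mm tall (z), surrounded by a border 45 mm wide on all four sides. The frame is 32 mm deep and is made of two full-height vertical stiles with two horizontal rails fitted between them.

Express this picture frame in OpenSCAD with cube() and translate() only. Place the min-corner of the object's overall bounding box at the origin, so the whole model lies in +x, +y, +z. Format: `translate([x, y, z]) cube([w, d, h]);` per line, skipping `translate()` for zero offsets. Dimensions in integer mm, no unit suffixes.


cube([45, 32, 870]);
translate([317, 0, 0]) cube([45, 32, 870]);
translate([45, 0, 0]) cube([272, 32, 45]);
translate([45, 0, 825]) cube([272, 32, 45]);


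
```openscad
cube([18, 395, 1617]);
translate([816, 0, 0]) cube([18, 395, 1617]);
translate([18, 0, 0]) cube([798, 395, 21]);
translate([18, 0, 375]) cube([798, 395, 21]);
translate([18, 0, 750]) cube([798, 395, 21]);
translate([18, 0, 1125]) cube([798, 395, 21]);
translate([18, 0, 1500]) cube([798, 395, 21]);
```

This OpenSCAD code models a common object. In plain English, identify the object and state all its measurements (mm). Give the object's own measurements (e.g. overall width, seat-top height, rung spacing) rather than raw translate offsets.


An open bookshelf. Two side panels, each 18 mm thick, 395 mm deep and 1617 mm tall, stand 834 mm apart (outside-to-outside). Between them sit 5 shelves, each 21 mm thick and 395 mm deep, spanning the full gap between the sides. The bottom shelf rests on the floor (its underside at z = 0) and the clear gap between one shelf's top and the next shelf's underside is 354 mm.


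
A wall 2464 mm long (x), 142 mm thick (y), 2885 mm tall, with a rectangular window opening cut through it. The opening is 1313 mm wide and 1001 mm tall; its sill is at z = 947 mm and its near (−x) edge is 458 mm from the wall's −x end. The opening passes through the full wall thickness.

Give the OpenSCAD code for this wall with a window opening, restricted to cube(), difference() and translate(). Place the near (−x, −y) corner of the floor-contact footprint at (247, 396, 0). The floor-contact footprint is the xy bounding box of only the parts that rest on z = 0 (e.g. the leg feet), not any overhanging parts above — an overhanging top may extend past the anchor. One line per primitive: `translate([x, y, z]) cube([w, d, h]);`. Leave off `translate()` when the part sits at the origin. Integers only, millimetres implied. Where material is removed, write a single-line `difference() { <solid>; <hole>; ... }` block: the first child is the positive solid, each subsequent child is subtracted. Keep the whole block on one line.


difference() { translate([247, 396, 0]) cube([2464, 142, 2885]); translate([705, 396, 947]) cube([1313, 142, 1001]); }


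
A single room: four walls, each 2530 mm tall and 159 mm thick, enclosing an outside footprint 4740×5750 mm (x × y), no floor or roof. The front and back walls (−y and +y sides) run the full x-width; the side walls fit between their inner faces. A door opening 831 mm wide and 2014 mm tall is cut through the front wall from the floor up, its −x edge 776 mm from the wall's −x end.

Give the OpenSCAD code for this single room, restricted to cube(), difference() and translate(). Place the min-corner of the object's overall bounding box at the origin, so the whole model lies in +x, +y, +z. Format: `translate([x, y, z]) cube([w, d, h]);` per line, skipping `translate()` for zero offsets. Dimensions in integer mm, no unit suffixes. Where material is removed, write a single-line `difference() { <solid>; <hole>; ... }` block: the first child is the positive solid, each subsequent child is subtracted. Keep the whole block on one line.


difference() { cube([4740, 159, 2530]); translate([776, 0, 0]) cube([831, 159, 2014]); }
translate([0, 5591, 0]) cube([4740, 159, 2530]);
translate([0, 159, 0]) cube([159, 5432, 2530]);
translate([4581, 159, 0]) cube([159, 5432, 2530]);


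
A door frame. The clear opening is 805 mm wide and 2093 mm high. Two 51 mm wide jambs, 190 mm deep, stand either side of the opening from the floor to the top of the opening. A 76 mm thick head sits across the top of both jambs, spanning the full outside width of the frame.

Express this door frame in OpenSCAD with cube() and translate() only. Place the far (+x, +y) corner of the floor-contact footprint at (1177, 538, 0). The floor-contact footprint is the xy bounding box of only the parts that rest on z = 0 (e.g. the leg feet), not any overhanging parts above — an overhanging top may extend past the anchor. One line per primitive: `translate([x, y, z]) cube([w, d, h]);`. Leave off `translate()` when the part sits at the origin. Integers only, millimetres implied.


translate([270, 348, 0]) cube([51, 190, 2093]);
translate([1126, 348, 0]) cube([51, 190, 2093]);
translate([270, 348, 2093]) cube([907, 190, 76]);


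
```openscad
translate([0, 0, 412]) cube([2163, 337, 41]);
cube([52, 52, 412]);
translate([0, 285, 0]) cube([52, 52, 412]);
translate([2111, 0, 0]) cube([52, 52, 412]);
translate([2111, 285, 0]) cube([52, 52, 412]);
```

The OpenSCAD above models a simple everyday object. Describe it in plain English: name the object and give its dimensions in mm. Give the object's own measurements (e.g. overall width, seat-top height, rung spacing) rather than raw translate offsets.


A bench: a 2163×337 mm seat slab, 41 mm thick, top at z = 453 mm, on four 52×52 mm square legs flush with the seat corners and standing on z = 0.


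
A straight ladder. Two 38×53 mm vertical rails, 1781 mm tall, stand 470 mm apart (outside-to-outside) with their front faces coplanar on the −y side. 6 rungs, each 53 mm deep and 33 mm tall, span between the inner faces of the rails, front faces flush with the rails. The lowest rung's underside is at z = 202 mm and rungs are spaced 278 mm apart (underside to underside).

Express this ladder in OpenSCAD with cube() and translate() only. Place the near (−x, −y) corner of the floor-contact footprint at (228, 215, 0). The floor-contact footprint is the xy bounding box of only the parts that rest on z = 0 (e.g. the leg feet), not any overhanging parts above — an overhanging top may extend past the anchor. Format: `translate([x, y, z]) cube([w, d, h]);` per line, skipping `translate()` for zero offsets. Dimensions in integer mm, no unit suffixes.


translate([228, 215, 0]) cube([38, 53, 1781]);
translate([660, 215, 0]) cube([38, 53, 1781]);
translate([266, 215, 202]) cube([394, 53, 33]);
translate([266, 215, 480]) cube([394, 53, 33]);
translate([266, 215, 758]) cube([394, 53, 33]);
translate([266, 215, 1036]) cube([394, 53, 33]);
translate([266, 215, 1314]) cube([394, 53, 33]);
translate([266, 215, 1592]) cube([394, 53, 33]);


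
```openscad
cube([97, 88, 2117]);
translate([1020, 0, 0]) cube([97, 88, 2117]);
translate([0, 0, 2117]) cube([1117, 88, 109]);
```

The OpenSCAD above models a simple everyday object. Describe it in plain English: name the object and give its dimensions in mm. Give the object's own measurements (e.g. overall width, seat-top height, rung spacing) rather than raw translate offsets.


A door frame. The clear opening is 923 mm wide and 2117 mm high. Two 97 mm wide jambs, 88 mm deep, stand either side of the opening from the floor to the top of the opening. A 109 mm thick head sits across the top of both jambs, spanning the full outside width of the frame.


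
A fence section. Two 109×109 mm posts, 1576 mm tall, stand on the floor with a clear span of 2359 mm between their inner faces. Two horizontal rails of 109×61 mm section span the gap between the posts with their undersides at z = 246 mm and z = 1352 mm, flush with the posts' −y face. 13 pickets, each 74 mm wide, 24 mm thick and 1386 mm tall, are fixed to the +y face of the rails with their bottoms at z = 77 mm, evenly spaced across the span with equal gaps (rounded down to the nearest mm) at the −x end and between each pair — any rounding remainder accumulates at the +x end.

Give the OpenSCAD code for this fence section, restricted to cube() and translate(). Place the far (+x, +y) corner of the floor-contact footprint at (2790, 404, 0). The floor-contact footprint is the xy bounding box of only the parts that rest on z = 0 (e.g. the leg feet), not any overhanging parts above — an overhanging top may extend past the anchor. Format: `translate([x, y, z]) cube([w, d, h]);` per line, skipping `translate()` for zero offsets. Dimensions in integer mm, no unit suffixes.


translate([213, 295, 0]) cube([109, 109, 1576]);
translate([2681, 295, 0]) cube([109, 109, 1576]);
translate([322, 295, 246]) cube([2359, 109, 61]);
translate([322, 295, 1352]) cube([2359, 109, 61]);
translate([421, 404, 77]) cube([74, 24, 1386]);
translate([594, 404, 77]) cube([74, 24, 1386]);
translate([767, 404, 77]) cube([74, 24, 1386]);
translate([940, 404, 77]) cube([74, 24, 1386]);
translate([1113, 404, 77]) cube([74, 24, 1386]);
translate([1286, 404, 77]) cube([74, 24, 1386]);
translate([1459, 404, 77]) cube([74, 24, 1386]);
translate([1632, 404, 77]) cube([74, 24, 1386]);
translate([1805, 404, 77]) cube([74, 24, 1386]);
translate([1978, 404, 77]) cube([74, 24, 1386]);
translate([2151, 404, 77]) cube([74, 24, 1386]);
translate([2324, 404, 77]) cube([74, 24, 1386]);
translate([2497, 404, 77]) cube([74, 24, 1386]);


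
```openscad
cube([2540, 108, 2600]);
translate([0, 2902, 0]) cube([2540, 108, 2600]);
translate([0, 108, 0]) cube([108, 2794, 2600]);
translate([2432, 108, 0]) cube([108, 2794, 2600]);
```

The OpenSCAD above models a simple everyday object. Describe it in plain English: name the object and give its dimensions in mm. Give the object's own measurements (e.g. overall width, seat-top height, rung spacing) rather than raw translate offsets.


The wall frame of a small rectangular building: four walls, each 2600 mm tall and 108 mm thick, enclosing a footprint 2540 mm (x) by 3010 mm (y) outside-to-outside, with no floor or roof. The front and back walls (the −y and +y sides) span the full width; the two side walls fit between them.


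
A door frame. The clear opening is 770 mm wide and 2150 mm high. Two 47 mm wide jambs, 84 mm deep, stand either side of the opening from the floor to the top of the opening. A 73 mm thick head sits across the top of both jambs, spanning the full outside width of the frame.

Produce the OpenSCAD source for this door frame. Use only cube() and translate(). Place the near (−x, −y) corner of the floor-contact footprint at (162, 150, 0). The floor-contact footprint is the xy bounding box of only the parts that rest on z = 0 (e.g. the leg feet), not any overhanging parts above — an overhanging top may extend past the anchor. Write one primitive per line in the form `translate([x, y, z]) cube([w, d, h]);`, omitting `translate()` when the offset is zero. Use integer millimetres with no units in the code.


translate([162, 150, 0]) cube([47, 84, 2150]);
translate([979, 150, 0]) cube([47, 84, 2150]);
translate([162, 150, 2150]) cube([864, 84, 73]);


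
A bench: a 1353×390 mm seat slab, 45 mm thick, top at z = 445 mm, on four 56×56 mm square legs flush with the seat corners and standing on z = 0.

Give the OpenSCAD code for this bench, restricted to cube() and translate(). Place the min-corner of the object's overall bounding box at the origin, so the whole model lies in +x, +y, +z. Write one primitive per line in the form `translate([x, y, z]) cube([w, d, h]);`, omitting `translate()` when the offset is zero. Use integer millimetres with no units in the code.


translate([0, 0, 400]) cube([1353, 390, 45]);
cube([56, 56, 400]);
translate([0, 334, 0]) cube([56, 56, 400]);
translate([1297, 0, 0]) cube([56, 56, 400]);
translate([1297, 334, 0]) cube([56, 56, 400]);


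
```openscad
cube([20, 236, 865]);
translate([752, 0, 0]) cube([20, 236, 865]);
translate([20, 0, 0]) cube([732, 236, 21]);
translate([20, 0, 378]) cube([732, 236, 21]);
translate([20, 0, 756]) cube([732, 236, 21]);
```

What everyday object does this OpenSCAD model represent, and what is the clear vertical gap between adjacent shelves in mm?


A bookshelf. The clear shelf gap is 357 mm.

Two tall side panels with 3 horizontal boards between them — a bookshelf. The first two shelf undersides are at z = 0 and z = 378; with shelf thickness 21, the clear gap is 378 − 0 − 21 = 357 mm.


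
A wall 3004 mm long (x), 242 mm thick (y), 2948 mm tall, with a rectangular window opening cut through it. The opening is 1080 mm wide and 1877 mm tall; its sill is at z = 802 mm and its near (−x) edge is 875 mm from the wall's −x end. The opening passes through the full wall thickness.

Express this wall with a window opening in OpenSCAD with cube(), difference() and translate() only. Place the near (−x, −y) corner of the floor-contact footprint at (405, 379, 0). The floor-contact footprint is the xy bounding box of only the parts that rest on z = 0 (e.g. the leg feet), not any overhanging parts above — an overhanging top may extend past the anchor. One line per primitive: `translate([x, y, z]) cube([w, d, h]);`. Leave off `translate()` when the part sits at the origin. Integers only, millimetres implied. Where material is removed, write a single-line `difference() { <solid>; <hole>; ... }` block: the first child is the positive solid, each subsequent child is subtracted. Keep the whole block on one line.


difference() { translate([405, 379, 0]) cube([3004, 242, 2948]); translate([1280, 379, 802]) cube([1080, 242, 1877]); }
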